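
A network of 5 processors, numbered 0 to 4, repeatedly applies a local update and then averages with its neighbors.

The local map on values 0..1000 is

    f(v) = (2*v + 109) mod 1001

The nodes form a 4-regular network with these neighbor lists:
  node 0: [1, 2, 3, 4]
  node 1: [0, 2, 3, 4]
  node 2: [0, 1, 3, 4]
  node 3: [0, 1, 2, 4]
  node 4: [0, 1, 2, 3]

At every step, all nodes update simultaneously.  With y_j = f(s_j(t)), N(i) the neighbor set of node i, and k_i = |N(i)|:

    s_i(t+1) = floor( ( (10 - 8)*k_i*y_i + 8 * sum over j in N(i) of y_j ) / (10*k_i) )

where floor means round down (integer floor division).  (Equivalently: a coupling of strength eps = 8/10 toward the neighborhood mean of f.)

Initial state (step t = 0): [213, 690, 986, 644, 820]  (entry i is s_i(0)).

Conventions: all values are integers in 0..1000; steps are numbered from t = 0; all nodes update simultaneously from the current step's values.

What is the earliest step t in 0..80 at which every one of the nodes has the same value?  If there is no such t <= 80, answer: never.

Answer: 1
Key observation: Synchronization is absorbing here: once all nodes are equal they stay equal, and step 1 is the first all-equal step.

Derivation:
t=0: [213, 690, 986, 644, 820]  (not all equal)
t=1: [449, 449, 449, 449, 449]  (all equal)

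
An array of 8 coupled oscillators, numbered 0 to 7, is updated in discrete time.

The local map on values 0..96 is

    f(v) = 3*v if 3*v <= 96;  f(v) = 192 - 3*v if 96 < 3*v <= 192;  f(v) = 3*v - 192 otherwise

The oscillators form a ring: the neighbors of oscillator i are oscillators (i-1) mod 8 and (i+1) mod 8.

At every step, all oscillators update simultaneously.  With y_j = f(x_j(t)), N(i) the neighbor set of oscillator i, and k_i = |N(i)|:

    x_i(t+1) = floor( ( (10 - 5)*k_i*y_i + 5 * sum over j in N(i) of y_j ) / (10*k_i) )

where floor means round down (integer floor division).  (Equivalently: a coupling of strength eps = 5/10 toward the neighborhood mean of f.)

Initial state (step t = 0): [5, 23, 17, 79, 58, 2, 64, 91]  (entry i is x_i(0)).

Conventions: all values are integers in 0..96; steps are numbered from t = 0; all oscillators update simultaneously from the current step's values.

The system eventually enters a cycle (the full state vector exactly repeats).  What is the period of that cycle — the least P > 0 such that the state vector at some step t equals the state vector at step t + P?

Simulating step by step:
t=0: [5, 23, 17, 79, 58, 2, 64, 91]
t=1: [45, 51, 54, 39, 21, 7, 21, 44]
t=2: [53, 41, 43, 60, 55, 42, 51, 60]
t=3: [36, 58, 51, 28, 33, 49, 39, 24]
t=4: [64, 39, 45, 75, 78, 64, 66, 75]
t=5: [27, 51, 55, 41, 29, 12, 11, 18]
t=6: [63, 46, 40, 63, 69, 48, 39, 55]
t=7: [21, 45, 50, 23, 20, 46, 56, 33]
t=8: [69, 54, 52, 60, 60, 48, 48, 68]
t=9: [18, 27, 28, 18, 21, 39, 39, 21]
t=10: [63, 75, 75, 63, 63, 72, 72, 63]
t=11: [10, 25, 25, 10, 8, 18, 18, 8]
t=12: [39, 63, 63, 39, 33, 46, 46, 33]
t=13: [61, 21, 21, 61, 78, 63, 63, 78]
t=14: [30, 49, 49, 30, 24, 12, 12, 24]
t=15: [74, 56, 56, 74, 67, 45, 45, 67]
t=16: [23, 25, 25, 23, 26, 45, 45, 26]
t=17: [72, 73, 73, 72, 70, 62, 62, 70]
t=18: [23, 26, 26, 23, 16, 9, 9, 16]
t=19: [66, 75, 75, 66, 48, 32, 32, 48]
t=20: [23, 26, 26, 23, 49, 84, 84, 49]
t=21: [65, 75, 75, 65, 54, 56, 56, 54]
t=22: [17, 25, 25, 17, 21, 25, 25, 21]
t=23: [60, 69, 69, 60, 63, 72, 72, 63]
t=24: [10, 14, 14, 10, 10, 18, 18, 10]
t=25: [33, 39, 39, 33, 36, 48, 48, 36]
t=26: [86, 79, 79, 86, 77, 57, 57, 77]
t=27: [54, 50, 50, 54, 41, 25, 25, 41]
t=28: [42, 39, 39, 42, 60, 73, 73, 60]
t=29: [54, 72, 72, 54, 29, 23, 23, 29]
t=30: [42, 25, 25, 42, 68, 73, 73, 68]
t=31: [54, 72, 72, 54, 29, 23, 23, 29]

Answer: 2
Key observation: The state at step 29, [54, 72, 72, 54, 29, 23, 23, 29], reappears at step 31 — and no state repeats earlier — so the cycle the system enters has period 2.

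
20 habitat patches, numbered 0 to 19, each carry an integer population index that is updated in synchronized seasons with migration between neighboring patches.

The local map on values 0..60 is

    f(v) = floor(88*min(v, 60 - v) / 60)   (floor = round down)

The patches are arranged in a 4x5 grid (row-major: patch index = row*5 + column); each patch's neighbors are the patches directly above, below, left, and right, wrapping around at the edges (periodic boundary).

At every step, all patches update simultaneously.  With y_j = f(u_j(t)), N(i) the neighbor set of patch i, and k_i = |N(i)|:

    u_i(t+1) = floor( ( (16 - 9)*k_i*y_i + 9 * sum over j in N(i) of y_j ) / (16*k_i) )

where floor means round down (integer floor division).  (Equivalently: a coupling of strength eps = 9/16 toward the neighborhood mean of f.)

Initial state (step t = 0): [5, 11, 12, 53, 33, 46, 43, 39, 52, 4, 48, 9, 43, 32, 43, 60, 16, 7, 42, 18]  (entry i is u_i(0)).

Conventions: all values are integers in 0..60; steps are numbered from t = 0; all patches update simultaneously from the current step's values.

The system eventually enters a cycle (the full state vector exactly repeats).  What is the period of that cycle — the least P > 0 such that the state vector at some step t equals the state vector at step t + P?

Simulating step by step:
t=0: [5, 11, 12, 53, 33, 46, 43, 39, 52, 4, 48, 9, 43, 32, 43, 60, 16, 7, 42, 18]
t=1: [13, 16, 16, 17, 23, 16, 21, 23, 16, 15, 15, 18, 23, 29, 23, 10, 15, 17, 23, 23]
t=2: [21, 23, 24, 26, 28, 23, 27, 29, 27, 25, 23, 26, 32, 35, 31, 19, 21, 26, 31, 30]
t=3: [31, 33, 36, 38, 38, 33, 37, 40, 38, 37, 34, 36, 39, 38, 39, 31, 32, 37, 40, 40]
t=4: [39, 38, 34, 32, 33, 37, 34, 30, 31, 33, 37, 35, 31, 31, 31, 39, 38, 33, 30, 31]
t=5: [31, 33, 38, 40, 38, 34, 37, 41, 41, 39, 34, 36, 41, 42, 40, 32, 33, 39, 42, 40]
t=6: [39, 37, 31, 29, 32, 36, 33, 28, 27, 30, 36, 34, 28, 26, 29, 38, 37, 30, 27, 30]
t=7: [32, 34, 40, 41, 40, 36, 37, 40, 40, 41, 35, 37, 40, 39, 41, 33, 35, 41, 40, 40]
t=8: [37, 36, 29, 28, 30, 34, 33, 29, 28, 28, 34, 33, 29, 29, 28, 37, 35, 29, 28, 30]
t=9: [35, 36, 40, 41, 41, 37, 38, 41, 41, 41, 37, 38, 41, 41, 41, 35, 36, 41, 41, 41]
t=10: [34, 33, 29, 27, 28, 32, 31, 27, 27, 27, 32, 31, 27, 27, 27, 34, 33, 28, 27, 28]
t=11: [38, 39, 40, 39, 40, 40, 41, 39, 39, 39, 40, 41, 39, 39, 39, 38, 39, 40, 39, 40]
t=12: [30, 29, 29, 29, 29, 29, 28, 29, 30, 29, 29, 28, 29, 30, 29, 30, 29, 29, 29, 29]
t=13: [43, 42, 42, 42, 42, 42, 41, 42, 43, 42, 42, 41, 42, 43, 42, 43, 42, 42, 42, 42]
t=14: [24, 25, 26, 25, 25, 25, 26, 25, 24, 25, 25, 26, 25, 24, 25, 24, 25, 26, 25, 25]
t=15: [35, 36, 37, 36, 35, 36, 37, 36, 35, 35, 36, 37, 36, 35, 35, 35, 36, 37, 36, 35]
t=16: [35, 34, 33, 35, 35, 35, 33, 34, 35, 35, 35, 33, 34, 35, 35, 35, 34, 33, 35, 35]
t=17: [36, 38, 38, 36, 36, 36, 38, 38, 36, 36, 36, 38, 38, 36, 36, 36, 38, 38, 36, 36]
t=18: [34, 32, 32, 34, 35, 34, 32, 32, 34, 35, 34, 32, 32, 34, 35, 34, 32, 32, 34, 35]
t=19: [38, 40, 40, 38, 36, 38, 40, 40, 38, 36, 38, 40, 40, 38, 36, 38, 40, 40, 38, 36]
t=20: [32, 29, 29, 32, 34, 32, 29, 29, 32, 34, 32, 29, 29, 32, 34, 32, 29, 29, 32, 34]
t=21: [40, 41, 41, 40, 38, 40, 41, 41, 40, 38, 40, 41, 41, 40, 38, 40, 41, 41, 40, 38]
t=22: [29, 27, 27, 29, 31, 29, 27, 27, 29, 31, 29, 27, 27, 29, 31, 29, 27, 27, 29, 31]
t=23: [41, 39, 39, 41, 42, 41, 39, 39, 41, 42, 41, 39, 39, 41, 42, 41, 39, 39, 41, 42]
t=24: [27, 29, 29, 27, 26, 27, 29, 29, 27, 26, 27, 29, 29, 27, 26, 27, 29, 29, 27, 26]
t=25: [39, 41, 41, 39, 38, 39, 41, 41, 39, 38, 39, 41, 41, 39, 38, 39, 41, 41, 39, 38]
t=26: [29, 27, 27, 29, 31, 29, 27, 27, 29, 31, 29, 27, 27, 29, 31, 29, 27, 27, 29, 31]

Answer: 4
Key observation: The state at step 22, [29, 27, 27, 29, 31, 29, 27, 27, 29, 31, 29, 27, 27, 29, 31, 29, 27, 27, 29, 31], reappears at step 26 — and no state repeats earlier — so the cycle the system enters has period 4.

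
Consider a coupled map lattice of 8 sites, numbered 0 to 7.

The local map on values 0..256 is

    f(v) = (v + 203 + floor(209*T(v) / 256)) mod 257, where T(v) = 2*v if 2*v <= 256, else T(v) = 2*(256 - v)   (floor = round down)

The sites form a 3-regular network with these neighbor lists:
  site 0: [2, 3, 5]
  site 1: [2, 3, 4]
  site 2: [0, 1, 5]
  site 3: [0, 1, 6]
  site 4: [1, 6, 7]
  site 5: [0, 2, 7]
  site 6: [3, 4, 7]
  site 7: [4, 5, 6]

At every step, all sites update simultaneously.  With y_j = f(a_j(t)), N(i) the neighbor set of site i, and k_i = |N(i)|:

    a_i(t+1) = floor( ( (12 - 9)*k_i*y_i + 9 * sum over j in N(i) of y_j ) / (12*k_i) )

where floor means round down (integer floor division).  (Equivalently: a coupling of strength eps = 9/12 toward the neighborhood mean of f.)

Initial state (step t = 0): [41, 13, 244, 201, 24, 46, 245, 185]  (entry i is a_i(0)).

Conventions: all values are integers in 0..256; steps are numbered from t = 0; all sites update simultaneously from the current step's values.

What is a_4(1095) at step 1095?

Simulating step by step:
t=0: [41, 13, 244, 201, 24, 46, 245, 185]
t=1: [141, 172, 141, 183, 175, 143, 174, 132]
t=2: [74, 193, 76, 193, 196, 18, 194, 136]
t=3: [194, 216, 194, 215, 185, 139, 185, 187]
t=4: [182, 235, 182, 235, 241, 186, 241, 189]
t=5: [239, 222, 239, 222, 220, 246, 220, 228]
t=6: [213, 220, 213, 220, 222, 212, 222, 218]
t=7: [227, 225, 227, 225, 224, 228, 224, 225]
t=8: [220, 221, 220, 221, 221, 220, 221, 221]
t=9: [224, 224, 224, 224, 224, 224, 224, 224]
t=10: [222, 222, 222, 222, 222, 222, 222, 222]
t=11: [223, 223, 223, 223, 223, 223, 223, 223]
t=12: [222, 222, 222, 222, 222, 222, 222, 222]

Answer: a_4(1095) = 223
Key observation: The state at step 10, [222, 222, 222, 222, 222, 222, 222, 222], reappears at step 12: the system is in a cycle of period 2 from step 10 on.  Therefore the state at step 1095 equals the state at step 10 + ((1095 - 10) mod 2) = 11, which is [223, 223, 223, 223, 223, 223, 223, 223].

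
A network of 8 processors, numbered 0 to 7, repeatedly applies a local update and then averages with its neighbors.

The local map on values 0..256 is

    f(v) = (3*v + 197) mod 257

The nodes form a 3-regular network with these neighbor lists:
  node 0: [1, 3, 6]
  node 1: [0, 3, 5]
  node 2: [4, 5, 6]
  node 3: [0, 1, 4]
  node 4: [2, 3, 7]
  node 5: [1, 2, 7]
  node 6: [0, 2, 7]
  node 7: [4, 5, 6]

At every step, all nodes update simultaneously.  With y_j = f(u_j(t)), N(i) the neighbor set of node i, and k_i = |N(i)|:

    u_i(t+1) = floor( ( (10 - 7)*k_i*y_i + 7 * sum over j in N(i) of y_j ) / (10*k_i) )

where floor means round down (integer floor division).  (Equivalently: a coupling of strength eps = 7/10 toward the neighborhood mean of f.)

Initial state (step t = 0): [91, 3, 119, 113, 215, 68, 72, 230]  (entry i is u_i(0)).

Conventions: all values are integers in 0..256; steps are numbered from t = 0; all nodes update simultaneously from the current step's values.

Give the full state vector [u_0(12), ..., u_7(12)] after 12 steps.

Answer: [113, 92, 129, 97, 141, 103, 133, 146]

Derivation:
t=0: [91, 3, 119, 113, 215, 68, 72, 230]
t=1: [153, 150, 98, 120, 62, 127, 132, 121]
t=2: [102, 98, 132, 106, 113, 115, 122, 76]
t=3: [140, 134, 46, 117, 64, 120, 129, 73]
t=4: [75, 67, 80, 84, 102, 88, 100, 104]
t=5: [183, 173, 215, 186, 219, 194, 211, 236]
t=6: [186, 172, 56, 192, 128, 97, 119, 75]
t=7: [128, 170, 111, 118, 84, 179, 131, 128]
t=8: [91, 133, 118, 116, 85, 130, 57, 133]
t=9: [116, 98, 99, 123, 93, 68, 110, 113]
t=10: [79, 123, 158, 128, 138, 158, 71, 94]
t=11: [116, 109, 142, 96, 133, 147, 175, 161]
t=12: [113, 92, 129, 97, 141, 103, 133, 146]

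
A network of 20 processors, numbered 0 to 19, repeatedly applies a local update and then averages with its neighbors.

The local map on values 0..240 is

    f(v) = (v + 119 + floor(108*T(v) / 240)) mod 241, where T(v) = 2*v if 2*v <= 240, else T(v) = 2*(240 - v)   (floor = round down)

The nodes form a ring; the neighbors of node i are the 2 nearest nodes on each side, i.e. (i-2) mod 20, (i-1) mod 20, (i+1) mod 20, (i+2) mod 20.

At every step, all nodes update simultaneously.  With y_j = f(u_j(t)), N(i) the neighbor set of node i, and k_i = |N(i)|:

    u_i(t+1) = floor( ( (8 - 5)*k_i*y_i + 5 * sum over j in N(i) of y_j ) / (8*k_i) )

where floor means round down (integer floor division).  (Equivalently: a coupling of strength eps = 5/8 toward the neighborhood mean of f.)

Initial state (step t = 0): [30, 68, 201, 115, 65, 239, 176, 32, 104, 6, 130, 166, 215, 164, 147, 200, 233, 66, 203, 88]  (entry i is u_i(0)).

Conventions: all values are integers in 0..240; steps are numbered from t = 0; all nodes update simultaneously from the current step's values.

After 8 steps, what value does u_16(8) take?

Answer: u_16(8) = 111

Derivation:
t=0: [30, 68, 201, 115, 65, 239, 176, 32, 104, 6, 130, 166, 215, 164, 147, 200, 233, 66, 203, 88]
t=1: [109, 69, 86, 73, 68, 104, 99, 134, 110, 122, 107, 113, 111, 111, 111, 95, 96, 62, 96, 63]
t=2: [86, 62, 33, 26, 33, 58, 67, 92, 88, 97, 88, 91, 87, 83, 78, 95, 91, 153, 119, 150]
t=3: [113, 166, 165, 192, 158, 149, 81, 72, 42, 53, 48, 47, 40, 40, 38, 56, 65, 91, 87, 117]
t=4: [91, 106, 107, 110, 97, 82, 78, 92, 148, 180, 206, 205, 198, 201, 167, 152, 79, 76, 54, 83]
t=5: [83, 69, 73, 72, 58, 47, 49, 63, 88, 102, 112, 113, 113, 112, 98, 83, 82, 69, 103, 71]
t=6: [30, 15, 50, 77, 156, 186, 192, 173, 112, 99, 80, 88, 87, 77, 63, 43, 40, 27, 41, 24]
t=7: [178, 145, 151, 99, 113, 97, 108, 101, 83, 67, 49, 42, 68, 91, 161, 172, 198, 181, 183, 169]
t=8: [110, 102, 99, 82, 84, 71, 71, 54, 70, 82, 117, 117, 91, 85, 85, 101, 111, 111, 111, 110]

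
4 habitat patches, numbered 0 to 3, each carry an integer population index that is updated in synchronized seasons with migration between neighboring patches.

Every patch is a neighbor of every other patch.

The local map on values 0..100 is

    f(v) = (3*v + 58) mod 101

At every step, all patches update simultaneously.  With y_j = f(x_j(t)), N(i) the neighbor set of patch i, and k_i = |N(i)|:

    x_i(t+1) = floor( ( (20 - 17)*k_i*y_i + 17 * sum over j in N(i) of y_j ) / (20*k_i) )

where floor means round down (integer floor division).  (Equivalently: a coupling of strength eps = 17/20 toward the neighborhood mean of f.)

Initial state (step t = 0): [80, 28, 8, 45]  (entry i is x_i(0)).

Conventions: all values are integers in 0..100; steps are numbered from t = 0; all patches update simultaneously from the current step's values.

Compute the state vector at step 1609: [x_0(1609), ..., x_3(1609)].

Answer: [72, 72, 72, 72]
Key observation: The state at step 6, [72, 72, 72, 72], reappears at step 7: the system is in a cycle of period 1 from step 6 on.  Therefore the state at step 1609 equals the state at step 6 + ((1609 - 6) mod 1) = 6, which is [72, 72, 72, 72].

Derivation:
t=0: [80, 28, 8, 45]
t=1: [75, 82, 77, 75]
t=2: [60, 70, 59, 60]
t=3: [43, 39, 44, 43]
t=4: [83, 85, 83, 83]
t=5: [5, 4, 5, 5]
t=6: [72, 72, 72, 72]
t=7: [72, 72, 72, 72]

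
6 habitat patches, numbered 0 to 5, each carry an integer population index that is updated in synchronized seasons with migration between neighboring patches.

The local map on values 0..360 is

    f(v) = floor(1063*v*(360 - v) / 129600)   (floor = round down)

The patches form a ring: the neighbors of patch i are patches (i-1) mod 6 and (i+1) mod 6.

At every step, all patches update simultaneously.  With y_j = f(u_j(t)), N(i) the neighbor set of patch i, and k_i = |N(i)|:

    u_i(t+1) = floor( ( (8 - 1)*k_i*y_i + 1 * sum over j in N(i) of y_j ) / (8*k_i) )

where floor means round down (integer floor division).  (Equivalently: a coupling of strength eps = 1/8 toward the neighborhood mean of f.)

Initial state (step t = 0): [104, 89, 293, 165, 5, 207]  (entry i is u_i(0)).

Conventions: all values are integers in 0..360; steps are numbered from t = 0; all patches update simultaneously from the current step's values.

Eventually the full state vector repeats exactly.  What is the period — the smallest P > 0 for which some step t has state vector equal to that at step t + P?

Simulating step by step:
t=0: [104, 89, 293, 165, 5, 207]
t=1: [219, 196, 169, 241, 44, 241]
t=2: [252, 262, 262, 229, 129, 228]
t=3: [223, 210, 212, 243, 244, 244]
t=4: [249, 257, 255, 234, 232, 233]
t=5: [226, 217, 220, 239, 242, 241]
t=6: [247, 253, 251, 237, 234, 235]
t=7: [228, 222, 224, 238, 240, 239]
t=8: [245, 250, 248, 238, 236, 237]
t=9: [231, 225, 227, 237, 239, 238]
t=10: [243, 248, 246, 239, 237, 238]
t=11: [232, 227, 230, 236, 238, 237]
t=12: [243, 246, 244, 240, 238, 239]
t=13: [233, 230, 232, 235, 237, 236]
t=14: [242, 244, 242, 240, 239, 240]
t=15: [234, 232, 234, 235, 236, 235]
t=16: [241, 242, 241, 240, 240, 240]
t=17: [235, 234, 235, 235, 236, 235]
t=18: [240, 240, 240, 240, 240, 240]
t=19: [236, 236, 236, 236, 236, 236]
t=20: [240, 240, 240, 240, 240, 240]

Answer: 2
Key observation: The state at step 18, [240, 240, 240, 240, 240, 240], reappears at step 20 — and no state repeats earlier — so the cycle the system enters has period 2.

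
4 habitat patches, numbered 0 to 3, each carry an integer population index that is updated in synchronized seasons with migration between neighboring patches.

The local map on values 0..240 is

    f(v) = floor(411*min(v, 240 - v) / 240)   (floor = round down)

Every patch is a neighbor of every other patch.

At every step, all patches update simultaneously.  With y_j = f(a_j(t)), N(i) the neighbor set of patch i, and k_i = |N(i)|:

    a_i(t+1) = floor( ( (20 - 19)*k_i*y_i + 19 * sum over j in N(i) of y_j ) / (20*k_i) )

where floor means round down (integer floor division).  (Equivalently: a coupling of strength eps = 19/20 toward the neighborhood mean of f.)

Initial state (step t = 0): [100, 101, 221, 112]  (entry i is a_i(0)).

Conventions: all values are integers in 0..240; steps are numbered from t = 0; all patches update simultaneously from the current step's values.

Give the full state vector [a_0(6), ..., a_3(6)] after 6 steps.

Simulating step by step:
t=0: [100, 101, 221, 112]
t=1: [133, 133, 170, 128]
t=2: [165, 165, 182, 163]
t=3: [119, 119, 127, 118]
t=4: [199, 199, 202, 199]
t=5: [68, 68, 69, 68]
t=6: [116, 116, 116, 116]

Answer: [116, 116, 116, 116]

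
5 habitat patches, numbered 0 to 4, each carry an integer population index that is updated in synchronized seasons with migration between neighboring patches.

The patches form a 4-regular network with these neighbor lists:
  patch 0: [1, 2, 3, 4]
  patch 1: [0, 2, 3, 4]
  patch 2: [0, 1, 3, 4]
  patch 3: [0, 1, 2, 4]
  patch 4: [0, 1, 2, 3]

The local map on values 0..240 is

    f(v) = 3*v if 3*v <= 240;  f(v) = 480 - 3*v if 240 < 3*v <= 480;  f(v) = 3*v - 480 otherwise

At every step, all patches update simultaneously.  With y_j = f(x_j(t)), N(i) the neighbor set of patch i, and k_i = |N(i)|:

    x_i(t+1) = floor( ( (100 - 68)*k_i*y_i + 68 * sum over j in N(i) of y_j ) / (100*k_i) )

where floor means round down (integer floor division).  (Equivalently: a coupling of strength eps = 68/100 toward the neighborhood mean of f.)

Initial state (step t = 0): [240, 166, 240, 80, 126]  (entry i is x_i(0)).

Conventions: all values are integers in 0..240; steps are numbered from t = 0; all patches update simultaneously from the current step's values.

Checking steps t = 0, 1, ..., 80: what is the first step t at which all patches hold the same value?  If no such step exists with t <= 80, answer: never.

Simulating step by step:
t=0: [240, 166, 240, 80, 126]  (not all equal)
t=1: [178, 145, 178, 178, 158]  (not all equal)
t=2: [44, 42, 44, 44, 37]  (not all equal)
t=3: [127, 126, 127, 127, 124]  (not all equal)
t=4: [101, 101, 101, 101, 102]  (not all equal)
t=5: [176, 176, 176, 176, 176]  (all equal)

Answer: 5
Key observation: Synchronization is absorbing here: once all patches are equal they stay equal, and step 5 is the first all-equal step.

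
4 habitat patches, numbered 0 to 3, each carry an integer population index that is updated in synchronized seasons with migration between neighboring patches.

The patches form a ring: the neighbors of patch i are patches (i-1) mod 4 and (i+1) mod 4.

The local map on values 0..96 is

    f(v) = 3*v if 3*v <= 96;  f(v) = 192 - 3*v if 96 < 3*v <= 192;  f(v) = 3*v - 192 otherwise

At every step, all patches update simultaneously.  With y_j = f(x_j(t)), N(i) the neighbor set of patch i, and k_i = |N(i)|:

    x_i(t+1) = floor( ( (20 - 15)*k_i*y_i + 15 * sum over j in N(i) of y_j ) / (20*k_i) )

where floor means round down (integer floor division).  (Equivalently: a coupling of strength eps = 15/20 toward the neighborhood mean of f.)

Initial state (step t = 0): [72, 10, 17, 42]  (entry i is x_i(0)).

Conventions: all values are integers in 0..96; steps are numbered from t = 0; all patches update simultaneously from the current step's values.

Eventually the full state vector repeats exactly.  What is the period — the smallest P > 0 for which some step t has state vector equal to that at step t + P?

Simulating step by step:
t=0: [72, 10, 17, 42]
t=1: [42, 35, 48, 44]
t=2: [71, 64, 67, 57]
t=3: [13, 11, 10, 16]
t=4: [40, 34, 37, 37]
t=5: [82, 79, 84, 77]
t=6: [45, 54, 46, 52]
t=7: [39, 49, 38, 50]
t=8: [51, 68, 52, 67]
t=9: [17, 31, 16, 30]
t=10: [81, 60, 80, 59]
t=11: [22, 40, 22, 40]
t=12: [70, 67, 70, 67]
t=13: [11, 15, 11, 15]
t=14: [42, 36, 42, 36]
t=15: [79, 70, 79, 70]
t=16: [24, 38, 24, 38]
t=17: [76, 73, 76, 73]
t=18: [29, 33, 29, 33]
t=19: [91, 88, 91, 88]
t=20: [74, 78, 74, 78]
t=21: [39, 33, 39, 33]
t=22: [88, 79, 88, 79]
t=23: [51, 65, 51, 65]
t=24: [12, 30, 12, 30]
t=25: [76, 49, 76, 49]
t=26: [42, 38, 42, 38]
t=27: [75, 69, 75, 69]
t=28: [19, 28, 19, 28]
t=29: [77, 63, 77, 63]
t=30: [12, 30, 12, 30]

Answer: 6
Key observation: The state at step 24, [12, 30, 12, 30], reappears at step 30 — and no state repeats earlier — so the cycle the system enters has period 6.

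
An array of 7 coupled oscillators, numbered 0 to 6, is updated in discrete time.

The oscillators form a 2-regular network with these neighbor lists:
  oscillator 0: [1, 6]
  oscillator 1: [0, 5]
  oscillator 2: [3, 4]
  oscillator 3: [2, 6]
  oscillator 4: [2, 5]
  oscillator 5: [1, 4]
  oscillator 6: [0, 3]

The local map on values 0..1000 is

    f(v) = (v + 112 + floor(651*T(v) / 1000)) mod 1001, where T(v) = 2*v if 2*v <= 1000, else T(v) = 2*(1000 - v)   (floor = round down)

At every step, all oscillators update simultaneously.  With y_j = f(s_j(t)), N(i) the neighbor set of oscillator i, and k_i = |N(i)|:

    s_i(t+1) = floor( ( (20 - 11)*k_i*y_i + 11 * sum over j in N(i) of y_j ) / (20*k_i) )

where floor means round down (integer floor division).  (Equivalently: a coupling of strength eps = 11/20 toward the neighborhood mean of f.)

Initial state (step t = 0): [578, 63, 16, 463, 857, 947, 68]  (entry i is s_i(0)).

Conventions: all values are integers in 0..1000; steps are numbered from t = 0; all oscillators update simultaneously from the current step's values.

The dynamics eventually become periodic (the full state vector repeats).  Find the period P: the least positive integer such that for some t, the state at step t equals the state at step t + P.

Answer: 4
Key observation: The state at step 9, [223, 223, 223, 223, 223, 223, 223], reappears at step 13 — and no state repeats earlier — so the cycle the system enters has period 4.

Derivation:
t=0: [578, 63, 16, 463, 857, 947, 68]
t=1: [251, 216, 157, 193, 144, 170, 234]
t=2: [656, 601, 487, 559, 467, 515, 634]
t=3: [220, 233, 222, 234, 218, 230, 225]
t=4: [629, 637, 627, 636, 623, 635, 631]
t=5: [221, 221, 222, 221, 222, 221, 221]
t=6: [620, 620, 622, 620, 622, 620, 620]
t=7: [225, 225, 225, 225, 225, 225, 225]
t=8: [629, 629, 629, 629, 629, 629, 629]
t=9: [223, 223, 223, 223, 223, 223, 223]
t=10: [625, 625, 625, 625, 625, 625, 625]
t=11: [224, 224, 224, 224, 224, 224, 224]
t=12: [627, 627, 627, 627, 627, 627, 627]
t=13: [223, 223, 223, 223, 223, 223, 223]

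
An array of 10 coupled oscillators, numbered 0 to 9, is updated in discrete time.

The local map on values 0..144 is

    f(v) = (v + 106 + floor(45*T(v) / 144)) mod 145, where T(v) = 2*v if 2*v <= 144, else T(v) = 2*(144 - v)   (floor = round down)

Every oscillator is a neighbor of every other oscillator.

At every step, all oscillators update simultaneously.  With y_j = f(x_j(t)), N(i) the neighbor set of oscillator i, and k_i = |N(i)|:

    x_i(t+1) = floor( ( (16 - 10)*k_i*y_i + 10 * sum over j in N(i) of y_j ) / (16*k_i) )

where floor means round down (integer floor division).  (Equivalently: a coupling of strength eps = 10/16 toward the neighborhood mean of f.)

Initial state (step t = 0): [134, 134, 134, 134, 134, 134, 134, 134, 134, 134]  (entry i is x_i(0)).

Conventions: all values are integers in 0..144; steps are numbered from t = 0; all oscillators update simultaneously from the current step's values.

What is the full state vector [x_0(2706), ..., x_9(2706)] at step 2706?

Answer: [81, 81, 81, 81, 81, 81, 81, 81, 81, 81]
Key observation: The state at step 5, [81, 81, 81, 81, 81, 81, 81, 81, 81, 81], reappears at step 6: the system is in a cycle of period 1 from step 5 on.  Therefore the state at step 2706 equals the state at step 5 + ((2706 - 5) mod 1) = 5, which is [81, 81, 81, 81, 81, 81, 81, 81, 81, 81].

Derivation:
t=0: [134, 134, 134, 134, 134, 134, 134, 134, 134, 134]
t=1: [101, 101, 101, 101, 101, 101, 101, 101, 101, 101]
t=2: [88, 88, 88, 88, 88, 88, 88, 88, 88, 88]
t=3: [84, 84, 84, 84, 84, 84, 84, 84, 84, 84]
t=4: [82, 82, 82, 82, 82, 82, 82, 82, 82, 82]
t=5: [81, 81, 81, 81, 81, 81, 81, 81, 81, 81]
t=6: [81, 81, 81, 81, 81, 81, 81, 81, 81, 81]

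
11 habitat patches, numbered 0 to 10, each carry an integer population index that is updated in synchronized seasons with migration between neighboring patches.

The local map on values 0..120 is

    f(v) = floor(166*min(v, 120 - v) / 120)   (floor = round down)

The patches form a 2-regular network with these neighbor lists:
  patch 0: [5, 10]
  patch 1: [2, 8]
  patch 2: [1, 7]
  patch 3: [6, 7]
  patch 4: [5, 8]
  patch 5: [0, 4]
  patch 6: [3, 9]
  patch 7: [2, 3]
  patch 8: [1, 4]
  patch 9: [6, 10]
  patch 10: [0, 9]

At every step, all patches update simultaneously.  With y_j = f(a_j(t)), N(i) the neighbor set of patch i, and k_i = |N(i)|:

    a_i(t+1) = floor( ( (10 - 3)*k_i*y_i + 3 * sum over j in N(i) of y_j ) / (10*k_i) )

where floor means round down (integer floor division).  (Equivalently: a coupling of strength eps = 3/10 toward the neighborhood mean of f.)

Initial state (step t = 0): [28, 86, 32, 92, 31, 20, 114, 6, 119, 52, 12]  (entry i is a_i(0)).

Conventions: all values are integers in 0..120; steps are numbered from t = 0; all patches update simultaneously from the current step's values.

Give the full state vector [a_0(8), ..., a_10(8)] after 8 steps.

Simulating step by step:
t=0: [28, 86, 32, 92, 31, 20, 114, 6, 119, 52, 12]
t=1: [33, 39, 39, 29, 33, 30, 21, 17, 14, 53, 27]
t=2: [43, 47, 48, 35, 40, 42, 37, 30, 28, 61, 43]
t=3: [58, 61, 62, 47, 52, 57, 55, 45, 44, 73, 62]
t=4: [79, 77, 77, 66, 70, 77, 72, 65, 64, 68, 77]
t=5: [56, 61, 61, 73, 68, 60, 67, 73, 73, 68, 60]
t=6: [78, 78, 78, 66, 71, 80, 71, 67, 68, 73, 80]
t=7: [57, 59, 60, 72, 65, 57, 67, 70, 68, 63, 56]
t=8: [77, 79, 80, 67, 75, 77, 72, 70, 73, 77, 77]

Answer: [77, 79, 80, 67, 75, 77, 72, 70, 73, 77, 77]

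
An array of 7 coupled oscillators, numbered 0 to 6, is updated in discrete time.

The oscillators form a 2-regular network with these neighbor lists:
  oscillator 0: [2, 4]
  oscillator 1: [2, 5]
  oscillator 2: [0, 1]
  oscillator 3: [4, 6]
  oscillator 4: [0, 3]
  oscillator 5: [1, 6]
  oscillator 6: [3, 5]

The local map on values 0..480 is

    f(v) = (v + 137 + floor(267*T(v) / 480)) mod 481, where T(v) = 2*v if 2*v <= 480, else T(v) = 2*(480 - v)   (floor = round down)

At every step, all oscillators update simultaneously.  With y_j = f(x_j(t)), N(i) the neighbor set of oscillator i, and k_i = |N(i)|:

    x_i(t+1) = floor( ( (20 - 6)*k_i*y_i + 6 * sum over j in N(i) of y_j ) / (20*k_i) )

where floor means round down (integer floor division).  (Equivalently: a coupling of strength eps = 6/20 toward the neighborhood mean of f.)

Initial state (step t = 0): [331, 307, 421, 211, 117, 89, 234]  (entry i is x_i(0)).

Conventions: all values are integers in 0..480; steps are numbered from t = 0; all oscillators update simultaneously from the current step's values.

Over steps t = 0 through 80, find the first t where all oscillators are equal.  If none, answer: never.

Answer: 13
Key observation: Synchronization is absorbing here: once all oscillators are equal they stay equal, and step 13 is the first all-equal step.

Derivation:
t=0: [331, 307, 421, 211, 117, 89, 234]  (not all equal)
t=1: [185, 178, 145, 150, 306, 273, 168]  (not all equal)
t=2: [121, 112, 321, 341, 183, 117, 98]  (not all equal)
t=3: [303, 341, 221, 163, 110, 376, 321]  (not all equal)
t=4: [182, 146, 131, 78, 281, 148, 129]  (not all equal)
t=5: [113, 440, 361, 295, 161, 442, 398]  (not all equal)
t=6: [356, 141, 181, 202, 413, 140, 145]  (not all equal)
t=7: [131, 374, 114, 145, 134, 433, 387]  (not all equal)
t=8: [408, 180, 347, 395, 422, 142, 189]  (not all equal)
t=9: [144, 113, 132, 131, 142, 318, 125]  (not all equal)
t=10: [436, 347, 412, 414, 433, 224, 365]  (not all equal)
t=11: [140, 145, 143, 143, 141, 135, 144]  (not all equal)
t=12: [433, 439, 438, 438, 434, 428, 437]  (not all equal)
t=13: [140, 140, 140, 140, 140, 140, 140]  (all equal)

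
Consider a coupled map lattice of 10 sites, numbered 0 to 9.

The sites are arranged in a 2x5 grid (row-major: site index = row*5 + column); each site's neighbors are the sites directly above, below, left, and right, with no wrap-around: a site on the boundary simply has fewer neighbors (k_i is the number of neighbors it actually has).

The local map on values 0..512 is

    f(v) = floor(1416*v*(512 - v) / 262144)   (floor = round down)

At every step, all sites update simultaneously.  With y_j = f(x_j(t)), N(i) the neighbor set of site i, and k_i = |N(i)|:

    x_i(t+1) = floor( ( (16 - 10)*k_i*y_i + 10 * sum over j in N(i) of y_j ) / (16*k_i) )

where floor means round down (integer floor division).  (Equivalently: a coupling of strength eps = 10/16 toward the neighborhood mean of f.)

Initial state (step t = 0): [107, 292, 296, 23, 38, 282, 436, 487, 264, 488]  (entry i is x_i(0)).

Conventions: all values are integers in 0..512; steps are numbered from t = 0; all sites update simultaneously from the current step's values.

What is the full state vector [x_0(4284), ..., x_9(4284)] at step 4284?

Answer: [328, 327, 327, 326, 326, 328, 327, 327, 326, 326]
Key observation: The state at step 12, [328, 327, 327, 326, 326, 328, 327, 327, 326, 326], reappears at step 14: the system is in a cycle of period 2 from step 12 on.  Therefore the state at step 4284 equals the state at step 12 + ((4284 - 12) mod 2) = 12, which is [328, 327, 327, 326, 326, 328, 327, 327, 326, 326].

Derivation:
t=0: [107, 292, 296, 23, 38, 282, 436, 487, 264, 488]
t=1: [305, 287, 227, 188, 74, 260, 225, 206, 171, 164]
t=2: [346, 346, 342, 297, 264, 347, 347, 338, 321, 268]
t=3: [309, 310, 320, 336, 350, 309, 310, 317, 335, 346]
t=4: [338, 336, 330, 319, 311, 338, 336, 330, 320, 311]
t=5: [317, 319, 324, 331, 335, 317, 319, 324, 331, 335]
t=6: [332, 331, 328, 323, 320, 332, 331, 328, 323, 320]
t=7: [322, 323, 325, 328, 330, 322, 323, 325, 328, 330]
t=8: [329, 329, 327, 325, 324, 329, 329, 327, 325, 324]
t=9: [325, 325, 326, 327, 328, 325, 325, 326, 327, 328]
t=10: [328, 327, 327, 326, 325, 328, 327, 327, 326, 325]
t=11: [325, 325, 326, 327, 327, 325, 325, 326, 327, 327]
t=12: [328, 327, 327, 326, 326, 328, 327, 327, 326, 326]
t=13: [325, 325, 326, 326, 327, 325, 325, 326, 326, 327]
t=14: [328, 327, 327, 326, 326, 328, 327, 327, 326, 326]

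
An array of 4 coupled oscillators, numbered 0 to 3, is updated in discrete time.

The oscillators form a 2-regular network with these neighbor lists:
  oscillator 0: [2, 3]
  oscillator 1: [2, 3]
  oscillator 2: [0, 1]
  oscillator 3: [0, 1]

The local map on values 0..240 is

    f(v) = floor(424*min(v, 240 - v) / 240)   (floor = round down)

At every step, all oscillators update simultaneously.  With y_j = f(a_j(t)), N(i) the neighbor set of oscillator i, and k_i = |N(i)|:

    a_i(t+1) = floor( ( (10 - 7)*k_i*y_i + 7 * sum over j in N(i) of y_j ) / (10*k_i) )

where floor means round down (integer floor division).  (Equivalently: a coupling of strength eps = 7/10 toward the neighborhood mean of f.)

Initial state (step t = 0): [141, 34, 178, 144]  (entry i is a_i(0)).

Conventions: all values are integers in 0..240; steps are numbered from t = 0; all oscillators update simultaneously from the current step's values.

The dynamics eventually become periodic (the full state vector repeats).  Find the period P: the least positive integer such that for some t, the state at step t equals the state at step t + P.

Answer: 4
Key observation: The state at step 17, [93, 93, 93, 93], reappears at step 21 — and no state repeats earlier — so the cycle the system enters has period 4.

Derivation:
t=0: [141, 34, 178, 144]
t=1: [149, 115, 114, 132]
t=2: [184, 197, 187, 184]
t=3: [96, 89, 88, 89]
t=4: [159, 156, 160, 161]
t=5: [140, 142, 144, 143]
t=6: [171, 170, 172, 173]
t=7: [119, 120, 121, 120]
t=8: [210, 211, 210, 211]
t=9: [52, 51, 52, 51]
t=10: [90, 90, 90, 90]
t=11: [159, 159, 159, 159]
t=12: [143, 143, 143, 143]
t=13: [171, 171, 171, 171]
t=14: [121, 121, 121, 121]
t=15: [210, 210, 210, 210]
t=16: [53, 53, 53, 53]
t=17: [93, 93, 93, 93]
t=18: [164, 164, 164, 164]
t=19: [134, 134, 134, 134]
t=20: [187, 187, 187, 187]
t=21: [93, 93, 93, 93]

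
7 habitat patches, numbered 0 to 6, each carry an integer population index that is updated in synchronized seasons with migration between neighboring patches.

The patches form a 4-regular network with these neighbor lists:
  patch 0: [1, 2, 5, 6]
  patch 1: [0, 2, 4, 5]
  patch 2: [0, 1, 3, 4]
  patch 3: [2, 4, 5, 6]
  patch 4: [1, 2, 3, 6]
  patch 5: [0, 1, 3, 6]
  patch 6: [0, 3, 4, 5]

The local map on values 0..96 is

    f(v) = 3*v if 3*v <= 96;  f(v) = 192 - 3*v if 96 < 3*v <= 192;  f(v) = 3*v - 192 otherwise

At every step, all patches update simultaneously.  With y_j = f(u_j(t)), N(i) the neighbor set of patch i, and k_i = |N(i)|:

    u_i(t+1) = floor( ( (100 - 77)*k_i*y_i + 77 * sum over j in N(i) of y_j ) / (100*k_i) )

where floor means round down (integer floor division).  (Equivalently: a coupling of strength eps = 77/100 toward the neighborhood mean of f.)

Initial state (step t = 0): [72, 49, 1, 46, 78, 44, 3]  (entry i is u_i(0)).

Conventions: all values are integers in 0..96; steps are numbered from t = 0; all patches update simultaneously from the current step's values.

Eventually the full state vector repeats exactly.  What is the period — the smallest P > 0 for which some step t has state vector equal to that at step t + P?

Simulating step by step:
t=0: [72, 49, 1, 46, 78, 44, 3]
t=1: [28, 35, 32, 34, 31, 39, 36]
t=2: [85, 87, 90, 87, 90, 83, 85]
t=3: [65, 69, 71, 69, 71, 63, 65]
t=4: [8, 12, 15, 12, 15, 7, 8]
t=5: [29, 34, 37, 34, 37, 27, 29]
t=6: [85, 84, 85, 84, 85, 86, 85]
t=7: [63, 62, 61, 62, 61, 62, 63]
t=8: [5, 6, 6, 6, 6, 4, 5]
t=9: [15, 16, 17, 16, 17, 15, 15]
t=10: [46, 48, 48, 48, 48, 46, 46]
t=11: [51, 50, 49, 50, 49, 51, 51]
t=12: [40, 42, 42, 42, 42, 40, 40]
t=13: [69, 68, 67, 68, 67, 69, 69]
t=14: [13, 12, 11, 12, 11, 13, 13]
t=15: [37, 36, 35, 36, 35, 37, 37]
t=16: [82, 84, 84, 84, 84, 82, 82]
t=17: [56, 57, 58, 57, 58, 56, 56]
t=18: [22, 21, 20, 21, 20, 22, 22]
t=19: [64, 63, 62, 63, 62, 64, 64]
t=20: [1, 3, 3, 3, 3, 1, 1]
t=21: [5, 6, 7, 6, 7, 5, 5]
t=22: [16, 18, 18, 18, 18, 16, 16]
t=23: [50, 51, 52, 51, 52, 50, 50]
t=24: [40, 39, 38, 39, 38, 40, 40]
t=25: [73, 75, 75, 75, 75, 73, 73]
t=26: [29, 30, 31, 30, 31, 29, 29]
t=27: [88, 90, 90, 90, 90, 88, 88]
t=28: [74, 75, 76, 75, 76, 74, 74]
t=29: [31, 33, 33, 33, 33, 31, 31]
t=30: [93, 93, 93, 93, 93, 93, 93]
t=31: [87, 87, 87, 87, 87, 87, 87]
t=32: [69, 69, 69, 69, 69, 69, 69]
t=33: [15, 15, 15, 15, 15, 15, 15]
t=34: [45, 45, 45, 45, 45, 45, 45]
t=35: [57, 57, 57, 57, 57, 57, 57]
t=36: [21, 21, 21, 21, 21, 21, 21]
t=37: [63, 63, 63, 63, 63, 63, 63]
t=38: [3, 3, 3, 3, 3, 3, 3]
t=39: [9, 9, 9, 9, 9, 9, 9]
t=40: [27, 27, 27, 27, 27, 27, 27]
t=41: [81, 81, 81, 81, 81, 81, 81]
t=42: [51, 51, 51, 51, 51, 51, 51]
t=43: [39, 39, 39, 39, 39, 39, 39]
t=44: [75, 75, 75, 75, 75, 75, 75]
t=45: [33, 33, 33, 33, 33, 33, 33]
t=46: [93, 93, 93, 93, 93, 93, 93]

Answer: 16
Key observation: The state at step 30, [93, 93, 93, 93, 93, 93, 93], reappears at step 46 — and no state repeats earlier — so the cycle the system enters has period 16.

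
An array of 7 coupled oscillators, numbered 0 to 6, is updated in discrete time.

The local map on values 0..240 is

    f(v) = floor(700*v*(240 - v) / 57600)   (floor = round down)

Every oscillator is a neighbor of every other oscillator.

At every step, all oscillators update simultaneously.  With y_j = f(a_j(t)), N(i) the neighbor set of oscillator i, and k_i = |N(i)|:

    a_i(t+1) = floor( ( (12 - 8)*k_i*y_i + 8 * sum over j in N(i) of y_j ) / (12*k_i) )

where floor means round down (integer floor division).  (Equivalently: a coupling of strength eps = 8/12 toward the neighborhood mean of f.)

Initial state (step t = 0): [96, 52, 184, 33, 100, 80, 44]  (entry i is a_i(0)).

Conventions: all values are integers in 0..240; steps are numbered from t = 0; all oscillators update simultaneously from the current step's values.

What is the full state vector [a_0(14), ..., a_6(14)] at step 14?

Simulating step by step:
t=0: [96, 52, 184, 33, 100, 80, 44]
t=1: [139, 128, 130, 121, 140, 137, 125]
t=2: [171, 172, 172, 172, 171, 172, 172]
t=3: [142, 142, 142, 142, 142, 142, 142]
t=4: [169, 169, 169, 169, 169, 169, 169]
t=5: [145, 145, 145, 145, 145, 145, 145]
t=6: [167, 167, 167, 167, 167, 167, 167]
t=7: [148, 148, 148, 148, 148, 148, 148]
t=8: [165, 165, 165, 165, 165, 165, 165]
t=9: [150, 150, 150, 150, 150, 150, 150]
t=10: [164, 164, 164, 164, 164, 164, 164]
t=11: [151, 151, 151, 151, 151, 151, 151]
t=12: [163, 163, 163, 163, 163, 163, 163]
t=13: [152, 152, 152, 152, 152, 152, 152]
t=14: [162, 162, 162, 162, 162, 162, 162]

Answer: [162, 162, 162, 162, 162, 162, 162]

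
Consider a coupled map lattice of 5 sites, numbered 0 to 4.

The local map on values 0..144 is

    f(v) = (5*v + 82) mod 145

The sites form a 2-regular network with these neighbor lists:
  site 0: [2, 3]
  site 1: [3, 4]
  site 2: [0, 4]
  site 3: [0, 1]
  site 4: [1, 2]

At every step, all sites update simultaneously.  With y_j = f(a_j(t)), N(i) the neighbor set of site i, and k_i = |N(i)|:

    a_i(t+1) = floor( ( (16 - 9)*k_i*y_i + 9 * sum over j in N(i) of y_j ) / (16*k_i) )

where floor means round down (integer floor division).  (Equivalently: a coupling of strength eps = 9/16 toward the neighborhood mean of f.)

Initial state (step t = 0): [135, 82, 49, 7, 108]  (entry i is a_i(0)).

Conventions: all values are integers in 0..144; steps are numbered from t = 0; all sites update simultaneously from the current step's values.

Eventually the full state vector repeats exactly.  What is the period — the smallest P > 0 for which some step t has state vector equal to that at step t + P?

Answer: 4
Key observation: The state at step 70, [65, 68, 68, 68, 68], reappears at step 74 — and no state repeats earlier — so the cycle the system enters has period 4.

Derivation:
t=0: [135, 82, 49, 7, 108]
t=1: [57, 69, 37, 76, 44]
t=2: [75, 70, 78, 72, 78]
t=3: [22, 74, 32, 49, 66]
t=4: [58, 52, 89, 34, 85]
t=5: [91, 73, 83, 84, 72]
t=6: [80, 26, 57, 61, 23]
t=7: [69, 71, 61, 74, 63]
t=8: [92, 35, 111, 46, 74]
t=9: [69, 59, 59, 71, 54]
t=10: [84, 56, 94, 63, 76]
t=11: [92, 69, 77, 85, 64]
t=12: [76, 111, 75, 100, 96]
t=13: [18, 61, 52, 24, 77]
t=14: [42, 67, 39, 59, 55]
t=15: [62, 98, 77, 74, 102]
t=16: [58, 68, 46, 74, 52]
t=17: [46, 77, 47, 67, 66]
t=18: [52, 84, 52, 70, 69]
t=19: [77, 107, 75, 95, 93]
t=20: [54, 82, 50, 72, 65]
t=21: [40, 59, 68, 36, 79]
t=22: [129, 82, 108, 114, 79]
t=23: [32, 57, 30, 48, 46]
t=24: [75, 48, 71, 62, 55]
t=25: [38, 61, 25, 59, 38]
t=26: [97, 102, 98, 101, 100]
t=27: [98, 7, 97, 43, 42]
t=28: [99, 53, 96, 74, 70]
t=29: [102, 69, 135, 63, 113]
t=30: [44, 108, 36, 88, 76]
t=31: [62, 50, 62, 53, 56]
t=32: [89, 54, 93, 65, 72]
t=33: [104, 62, 76, 94, 52]
t=34: [50, 92, 32, 86, 59]
t=35: [67, 92, 78, 75, 95]
t=36: [72, 87, 86, 75, 93]
t=37: [30, 73, 67, 34, 93]
t=38: [103, 66, 111, 74, 88]
t=39: [28, 82, 54, 46, 88]
t=40: [57, 55, 73, 47, 71]
t=41: [44, 37, 27, 52, 23]
t=42: [40, 82, 49, 60, 77]
t=43: [96, 59, 63, 94, 40]
t=44: [118, 109, 121, 111, 114]
t=45: [86, 56, 92, 64, 74]
t=46: [95, 67, 73, 90, 57]
t=47: [84, 104, 61, 112, 72]
t=48: [74, 29, 63, 52, 36]
t=49: [52, 83, 84, 50, 104]
t=50: [53, 45, 50, 50, 45]
t=51: [48, 24, 39, 39, 24]
t=52: [88, 78, 82, 82, 78]
t=53: [70, 42, 59, 59, 42]
t=54: [111, 25, 78, 78, 25]
t=55: [45, 54, 49, 49, 54]
t=56: [28, 54, 38, 38, 54]
t=57: [105, 80, 94, 94, 80]
t=58: [77, 66, 72, 72, 66]
t=59: [17, 89, 46, 46, 89]
t=60: [22, 72, 41, 41, 72]
t=61: [100, 44, 77, 77, 44]
t=62: [18, 17, 17, 17, 17]
t=63: [24, 22, 23, 23, 22]
t=64: [54, 48, 52, 52, 48]
t=65: [56, 37, 49, 49, 37]
t=66: [52, 98, 70, 70, 98]
t=67: [102, 138, 115, 115, 138]
t=68: [48, 55, 50, 50, 55]
t=69: [37, 59, 46, 46, 59]
t=70: [65, 68, 68, 68, 68]
t=71: [125, 132, 127, 127, 132]
t=72: [132, 50, 100, 100, 50]
t=73: [8, 30, 17, 17, 30]
t=74: [65, 68, 68, 68, 68]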